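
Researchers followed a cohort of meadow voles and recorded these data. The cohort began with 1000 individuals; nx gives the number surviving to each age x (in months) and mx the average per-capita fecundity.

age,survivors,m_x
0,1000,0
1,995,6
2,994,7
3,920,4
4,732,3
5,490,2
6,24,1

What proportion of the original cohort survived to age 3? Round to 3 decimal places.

0.920

l_3 = n_3/n_0 = 920/1000 = 0.92 → 0.920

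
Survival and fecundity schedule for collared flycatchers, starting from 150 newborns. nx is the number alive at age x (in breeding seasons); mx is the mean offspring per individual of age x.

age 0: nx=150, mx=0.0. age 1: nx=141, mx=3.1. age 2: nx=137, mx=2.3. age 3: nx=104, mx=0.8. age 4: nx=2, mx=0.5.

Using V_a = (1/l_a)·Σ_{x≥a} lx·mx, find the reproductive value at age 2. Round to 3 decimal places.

lx = nx/n0 = nx/150: 1, 0.94, 0.91333…, 0.69333…, 0.01333…
lx·mx for x ≥ 2: 2.100667…, 0.554667…, 0.006667… → sum = 2.662…
V_2 = 2.662… / l_2 = 2.662… / 0.913333… = 2.914599… → 2.915

2.915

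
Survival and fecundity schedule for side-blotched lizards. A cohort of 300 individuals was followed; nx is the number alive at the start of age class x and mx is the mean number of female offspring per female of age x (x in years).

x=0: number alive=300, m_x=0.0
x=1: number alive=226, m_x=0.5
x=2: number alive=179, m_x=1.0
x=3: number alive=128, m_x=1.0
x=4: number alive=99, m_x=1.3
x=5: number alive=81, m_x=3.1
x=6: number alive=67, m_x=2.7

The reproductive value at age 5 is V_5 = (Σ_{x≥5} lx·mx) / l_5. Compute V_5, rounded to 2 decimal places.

lx = nx/n0 = nx/300: 1, 0.75333…, 0.59667…, 0.42667…, 0.33, 0.27, 0.22333…
lx·mx for x ≥ 5: 0.837, 0.603… → sum = 1.44…
V_5 = 1.44… / l_5 = 1.44… / 0.27 = 5.333333… → 5.33

5.33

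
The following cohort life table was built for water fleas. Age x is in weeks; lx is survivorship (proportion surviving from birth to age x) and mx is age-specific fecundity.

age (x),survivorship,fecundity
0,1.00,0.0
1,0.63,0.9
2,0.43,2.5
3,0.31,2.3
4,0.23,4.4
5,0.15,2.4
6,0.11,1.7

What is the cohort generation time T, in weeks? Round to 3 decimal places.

lx·mx: 0, 0.567, 1.075, 0.713, 1.012, 0.36, 0.187 → R0 = 3.914
x·lx·mx: 0, 0.567, 2.15, 2.139, 4.048, 1.8, 1.122 → Σ = 11.826
T = 11.826 / 3.914 = 3.021461… → 3.021

3.021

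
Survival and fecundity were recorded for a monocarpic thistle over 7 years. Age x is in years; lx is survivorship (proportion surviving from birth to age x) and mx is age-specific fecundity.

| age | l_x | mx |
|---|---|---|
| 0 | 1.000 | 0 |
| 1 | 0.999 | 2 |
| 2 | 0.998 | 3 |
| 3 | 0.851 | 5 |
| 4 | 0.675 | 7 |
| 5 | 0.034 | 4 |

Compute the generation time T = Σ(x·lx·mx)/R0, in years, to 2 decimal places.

2.86

lx·mx: 0, 1.998, 2.994, 4.255, 4.725, 0.136 → R0 = 14.108
x·lx·mx: 0, 1.998, 5.988, 12.765, 18.9, 0.68 → Σ = 40.331
T = 40.331 / 14.108 = 2.858733… → 2.86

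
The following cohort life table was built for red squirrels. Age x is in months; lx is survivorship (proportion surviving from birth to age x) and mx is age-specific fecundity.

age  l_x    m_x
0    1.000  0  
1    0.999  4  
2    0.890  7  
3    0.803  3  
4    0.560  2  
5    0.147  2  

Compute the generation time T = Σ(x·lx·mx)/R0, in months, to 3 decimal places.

lx·mx: 0, 3.996, 6.23, 2.409, 1.12, 0.294 → R0 = 14.049
x·lx·mx: 0, 3.996, 12.46, 7.227, 4.48, 1.47 → Σ = 29.633
T = 29.633 / 14.049 = 2.10926… → 2.109

2.109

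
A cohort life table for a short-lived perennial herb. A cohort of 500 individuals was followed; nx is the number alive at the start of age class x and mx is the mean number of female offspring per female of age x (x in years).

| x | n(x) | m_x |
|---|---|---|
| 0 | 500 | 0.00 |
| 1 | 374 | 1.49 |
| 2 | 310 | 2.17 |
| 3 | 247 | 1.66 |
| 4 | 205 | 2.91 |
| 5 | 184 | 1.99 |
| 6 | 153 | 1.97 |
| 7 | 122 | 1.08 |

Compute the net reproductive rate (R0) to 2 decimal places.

lx = nx/n0 = nx/500: 1, 0.748, 0.62, 0.494, 0.41, 0.368, 0.306, 0.244
lx·mx by age: 0, 1.11452, 1.3454, 0.82004, 1.1931, 0.73232, 0.60282, 0.26352
R0 = Σ lx·mx = 6.07172 → 6.07

6.07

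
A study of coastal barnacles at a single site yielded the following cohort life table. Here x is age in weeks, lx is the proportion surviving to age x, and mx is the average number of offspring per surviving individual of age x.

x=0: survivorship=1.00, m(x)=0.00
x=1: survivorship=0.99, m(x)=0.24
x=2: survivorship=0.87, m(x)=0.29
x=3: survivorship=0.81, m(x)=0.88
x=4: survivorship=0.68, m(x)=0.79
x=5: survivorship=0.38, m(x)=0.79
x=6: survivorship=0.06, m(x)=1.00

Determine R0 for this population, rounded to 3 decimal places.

lx·mx by age: 0, 0.2376, 0.2523, 0.7128, 0.5372, 0.3002, 0.06
R0 = Σ lx·mx = 2.1001 → 2.100

2.100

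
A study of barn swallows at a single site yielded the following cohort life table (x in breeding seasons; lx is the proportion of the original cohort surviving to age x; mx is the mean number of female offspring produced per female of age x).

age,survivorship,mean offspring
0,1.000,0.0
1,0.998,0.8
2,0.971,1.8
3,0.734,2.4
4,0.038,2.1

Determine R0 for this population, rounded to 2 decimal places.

lx·mx by age: 0, 0.7984, 1.7478, 1.7616, 0.0798
R0 = Σ lx·mx = 4.3876 → 4.39

4.39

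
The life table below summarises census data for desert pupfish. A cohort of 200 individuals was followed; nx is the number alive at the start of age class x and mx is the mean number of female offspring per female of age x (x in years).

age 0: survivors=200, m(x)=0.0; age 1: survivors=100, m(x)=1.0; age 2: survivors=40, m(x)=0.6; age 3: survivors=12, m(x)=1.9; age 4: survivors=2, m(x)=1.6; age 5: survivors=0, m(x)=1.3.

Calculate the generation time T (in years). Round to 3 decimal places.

1.528

lx = nx/n0 = nx/200: 1, 0.5, 0.2, 0.06, 0.01, 0
lx·mx: 0, 0.5, 0.12, 0.114, 0.016, 0 → R0 = 0.75
x·lx·mx: 0, 0.5, 0.24, 0.342, 0.064, 0 → Σ = 1.146
T = 1.146 / 0.75 = 1.528 → 1.528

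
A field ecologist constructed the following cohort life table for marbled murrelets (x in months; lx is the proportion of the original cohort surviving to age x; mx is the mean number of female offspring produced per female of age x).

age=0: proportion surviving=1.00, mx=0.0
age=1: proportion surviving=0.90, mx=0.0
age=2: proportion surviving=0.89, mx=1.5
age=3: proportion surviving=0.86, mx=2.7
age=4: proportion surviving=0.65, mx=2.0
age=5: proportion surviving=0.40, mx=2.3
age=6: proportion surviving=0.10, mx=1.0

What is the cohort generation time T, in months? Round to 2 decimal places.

3.35

lx·mx: 0, 0, 1.335, 2.322, 1.3, 0.92, 0.1 → R0 = 5.977
x·lx·mx: 0, 0, 2.67, 6.966, 5.2, 4.6, 0.6 → Σ = 20.036
T = 20.036 / 5.977 = 3.352183… → 3.35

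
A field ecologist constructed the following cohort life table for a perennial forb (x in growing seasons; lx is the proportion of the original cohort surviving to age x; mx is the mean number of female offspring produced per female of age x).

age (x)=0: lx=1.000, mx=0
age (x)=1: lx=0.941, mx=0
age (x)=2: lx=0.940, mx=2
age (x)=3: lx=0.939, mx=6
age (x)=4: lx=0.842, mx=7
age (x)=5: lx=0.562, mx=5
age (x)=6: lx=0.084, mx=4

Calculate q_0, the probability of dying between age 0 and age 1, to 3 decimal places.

0.059

q_0 = (l_0 − l_1) / l_0 = (1 − 0.941) / 1
     = 0.059 / 1 = 0.059 → 0.059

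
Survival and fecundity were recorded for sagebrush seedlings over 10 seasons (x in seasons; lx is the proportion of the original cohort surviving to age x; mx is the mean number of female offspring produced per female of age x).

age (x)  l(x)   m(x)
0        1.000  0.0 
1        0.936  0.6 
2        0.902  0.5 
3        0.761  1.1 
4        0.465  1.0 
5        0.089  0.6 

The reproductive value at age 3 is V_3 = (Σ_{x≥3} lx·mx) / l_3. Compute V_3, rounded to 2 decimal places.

1.78

lx·mx for x ≥ 3: 0.8371, 0.465, 0.0534 → sum = 1.3555
V_3 = 1.3555 / l_3 = 1.3555 / 0.761 = 1.781209… → 1.78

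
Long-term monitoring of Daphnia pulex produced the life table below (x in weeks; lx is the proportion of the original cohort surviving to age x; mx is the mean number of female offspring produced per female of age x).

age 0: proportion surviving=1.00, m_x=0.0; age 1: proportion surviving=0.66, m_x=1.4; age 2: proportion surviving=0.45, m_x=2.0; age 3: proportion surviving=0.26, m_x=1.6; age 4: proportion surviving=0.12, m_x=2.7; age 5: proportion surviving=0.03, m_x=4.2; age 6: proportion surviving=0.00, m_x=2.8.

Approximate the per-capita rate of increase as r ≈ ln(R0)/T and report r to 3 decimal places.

0.451

R0 = Σ lx·mx = 0 + 0.924 + 0.9 + 0.416 + 0.324 + 0.126 + 0 = 2.69
Σ x·lx·mx = 5.898; T = 5.898/2.69 = 2.19257…
r ≈ ln(R0)/T = ln(2.69)/2.19257… = 0.45132… → 0.451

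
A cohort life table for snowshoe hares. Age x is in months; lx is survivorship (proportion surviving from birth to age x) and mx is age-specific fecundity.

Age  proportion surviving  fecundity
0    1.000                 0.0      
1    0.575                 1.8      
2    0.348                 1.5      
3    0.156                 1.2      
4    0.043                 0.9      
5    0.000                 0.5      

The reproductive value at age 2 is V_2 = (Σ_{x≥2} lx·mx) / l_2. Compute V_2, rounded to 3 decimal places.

2.149

lx·mx for x ≥ 2: 0.522, 0.1872, 0.0387, 0 → sum = 0.7479
V_2 = 0.7479 / l_2 = 0.7479 / 0.348 = 2.149138… → 2.149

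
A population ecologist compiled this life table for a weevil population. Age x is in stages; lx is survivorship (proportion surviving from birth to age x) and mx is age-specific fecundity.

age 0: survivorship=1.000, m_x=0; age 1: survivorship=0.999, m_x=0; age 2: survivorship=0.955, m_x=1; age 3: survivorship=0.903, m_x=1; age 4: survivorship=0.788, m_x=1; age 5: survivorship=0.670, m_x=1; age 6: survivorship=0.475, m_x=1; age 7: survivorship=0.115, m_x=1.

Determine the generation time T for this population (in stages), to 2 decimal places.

lx·mx: 0, 0, 0.955, 0.903, 0.788, 0.67, 0.475, 0.115 → R0 = 3.906
x·lx·mx: 0, 0, 1.91, 2.709, 3.152, 3.35, 2.85, 0.805 → Σ = 14.776
T = 14.776 / 3.906 = 3.782898… → 3.78

3.78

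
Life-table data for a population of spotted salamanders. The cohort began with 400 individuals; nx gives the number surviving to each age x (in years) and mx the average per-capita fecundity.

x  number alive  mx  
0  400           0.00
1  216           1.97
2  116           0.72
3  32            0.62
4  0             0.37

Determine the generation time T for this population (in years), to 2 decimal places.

1.23

lx = nx/n0 = nx/400: 1, 0.54, 0.29, 0.08, 0
lx·mx: 0, 1.0638, 0.2088, 0.0496, 0 → R0 = 1.3222
x·lx·mx: 0, 1.0638, 0.4176, 0.1488, 0 → Σ = 1.6302
T = 1.6302 / 1.3222 = 1.232945… → 1.23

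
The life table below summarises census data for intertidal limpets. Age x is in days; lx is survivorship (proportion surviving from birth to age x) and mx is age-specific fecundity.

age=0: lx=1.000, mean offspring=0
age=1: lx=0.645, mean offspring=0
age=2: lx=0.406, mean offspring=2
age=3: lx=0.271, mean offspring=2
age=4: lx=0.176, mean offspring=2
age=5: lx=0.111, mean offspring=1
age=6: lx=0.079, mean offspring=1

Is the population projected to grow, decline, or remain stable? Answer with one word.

growing

R0 = Σ lx·mx = 0 + 0 + 0.812 + 0.542 + 0.352 + 0.111 + 0.079 = 1.896
R0 > 1, so the population is growing.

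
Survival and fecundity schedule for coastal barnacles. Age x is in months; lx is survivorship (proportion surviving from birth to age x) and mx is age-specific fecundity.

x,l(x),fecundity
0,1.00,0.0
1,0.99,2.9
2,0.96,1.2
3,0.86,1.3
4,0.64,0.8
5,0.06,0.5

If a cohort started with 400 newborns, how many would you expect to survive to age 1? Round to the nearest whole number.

396

Expected survivors = N0 · l_1 = 400 × 0.99 = 396 → 396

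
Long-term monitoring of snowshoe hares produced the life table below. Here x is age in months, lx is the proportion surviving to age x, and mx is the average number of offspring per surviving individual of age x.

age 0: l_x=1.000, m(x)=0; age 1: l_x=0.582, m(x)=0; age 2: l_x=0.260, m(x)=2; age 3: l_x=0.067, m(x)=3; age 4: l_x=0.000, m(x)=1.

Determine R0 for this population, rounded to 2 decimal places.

lx·mx by age: 0, 0, 0.52, 0.201, 0
R0 = Σ lx·mx = 0.721 → 0.72

0.72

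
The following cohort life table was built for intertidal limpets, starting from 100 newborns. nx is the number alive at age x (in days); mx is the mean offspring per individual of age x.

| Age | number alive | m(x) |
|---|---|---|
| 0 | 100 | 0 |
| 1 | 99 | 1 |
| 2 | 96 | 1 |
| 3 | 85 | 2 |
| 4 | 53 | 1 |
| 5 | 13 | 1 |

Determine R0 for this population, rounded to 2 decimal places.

lx = nx/n0 = nx/100: 1, 0.99, 0.96, 0.85, 0.53, 0.13
lx·mx by age: 0, 0.99, 0.96, 1.7, 0.53, 0.13
R0 = Σ lx·mx = 4.31 → 4.31

4.31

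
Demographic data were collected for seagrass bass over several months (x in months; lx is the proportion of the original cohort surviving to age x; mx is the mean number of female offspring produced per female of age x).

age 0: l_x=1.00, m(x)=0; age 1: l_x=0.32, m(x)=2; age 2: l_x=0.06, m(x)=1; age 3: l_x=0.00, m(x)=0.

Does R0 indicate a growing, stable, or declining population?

R0 = Σ lx·mx = 0 + 0.64 + 0.06 + 0 = 0.7
R0 < 1, so the population is declining.

declining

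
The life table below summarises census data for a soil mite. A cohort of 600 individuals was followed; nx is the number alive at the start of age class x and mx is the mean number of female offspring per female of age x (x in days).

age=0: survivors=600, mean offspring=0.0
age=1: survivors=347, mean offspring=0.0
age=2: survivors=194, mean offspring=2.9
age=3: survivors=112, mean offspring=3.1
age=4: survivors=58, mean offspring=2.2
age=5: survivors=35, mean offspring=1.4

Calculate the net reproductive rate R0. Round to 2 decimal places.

lx = nx/n0 = nx/600: 1, 0.57833…, 0.32333…, 0.18667…, 0.09667…, 0.05833…
lx·mx by age: 0, 0, 0.937667…, 0.578667…, 0.212667…, 0.081667…
R0 = Σ lx·mx = 1.810667… → 1.81

1.81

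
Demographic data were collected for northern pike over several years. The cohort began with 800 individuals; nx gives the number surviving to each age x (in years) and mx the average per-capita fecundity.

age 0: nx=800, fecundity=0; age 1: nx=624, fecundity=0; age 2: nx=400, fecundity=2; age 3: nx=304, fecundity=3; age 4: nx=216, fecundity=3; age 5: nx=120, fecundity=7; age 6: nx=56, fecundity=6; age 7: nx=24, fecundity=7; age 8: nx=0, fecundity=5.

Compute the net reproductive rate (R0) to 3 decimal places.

lx = nx/n0 = nx/800: 1, 0.78, 0.5, 0.38, 0.27, 0.15, 0.07, 0.03, 0
lx·mx by age: 0, 0, 1, 1.14, 0.81, 1.05, 0.42, 0.21, 0
R0 = Σ lx·mx = 4.63 → 4.630

4.630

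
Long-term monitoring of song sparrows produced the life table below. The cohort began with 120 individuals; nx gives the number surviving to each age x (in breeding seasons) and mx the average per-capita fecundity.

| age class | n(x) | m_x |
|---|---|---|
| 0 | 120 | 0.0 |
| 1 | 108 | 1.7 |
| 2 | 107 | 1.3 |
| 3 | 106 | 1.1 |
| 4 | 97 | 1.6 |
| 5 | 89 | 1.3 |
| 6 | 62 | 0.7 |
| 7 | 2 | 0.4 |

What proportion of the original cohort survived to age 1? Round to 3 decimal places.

l_1 = n_1/n_0 = 108/120 = 0.9 → 0.900

0.900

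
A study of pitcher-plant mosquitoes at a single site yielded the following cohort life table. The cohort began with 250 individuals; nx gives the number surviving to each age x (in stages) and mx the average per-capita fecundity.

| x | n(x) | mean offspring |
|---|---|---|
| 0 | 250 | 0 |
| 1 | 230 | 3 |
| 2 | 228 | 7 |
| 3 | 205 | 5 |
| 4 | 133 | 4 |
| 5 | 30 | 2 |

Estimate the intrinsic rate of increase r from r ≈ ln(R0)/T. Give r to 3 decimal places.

lx = nx/n0 = nx/250: 1, 0.92, 0.912, 0.82, 0.532, 0.12
R0 = Σ lx·mx = 0 + 2.76 + 6.384 + 4.1 + 2.128 + 0.24 = 15.612
Σ x·lx·mx = 37.54; T = 37.54/15.612 = 2.40456…
r ≈ ln(R0)/T = ln(15.612)/2.40456… = 1.14284… → 1.143

1.143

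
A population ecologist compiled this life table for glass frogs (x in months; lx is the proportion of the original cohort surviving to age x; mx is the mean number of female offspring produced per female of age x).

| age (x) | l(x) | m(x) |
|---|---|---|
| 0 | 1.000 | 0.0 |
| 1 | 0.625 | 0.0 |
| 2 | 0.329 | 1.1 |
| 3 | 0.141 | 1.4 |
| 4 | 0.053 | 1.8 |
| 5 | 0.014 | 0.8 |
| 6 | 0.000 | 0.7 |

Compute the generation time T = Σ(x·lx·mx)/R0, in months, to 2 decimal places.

lx·mx: 0, 0, 0.3619, 0.1974, 0.0954, 0.0112, 0 → R0 = 0.6659
x·lx·mx: 0, 0, 0.7238, 0.5922, 0.3816, 0.056, 0 → Σ = 1.7536
T = 1.7536 / 0.6659 = 2.633428… → 2.63

2.63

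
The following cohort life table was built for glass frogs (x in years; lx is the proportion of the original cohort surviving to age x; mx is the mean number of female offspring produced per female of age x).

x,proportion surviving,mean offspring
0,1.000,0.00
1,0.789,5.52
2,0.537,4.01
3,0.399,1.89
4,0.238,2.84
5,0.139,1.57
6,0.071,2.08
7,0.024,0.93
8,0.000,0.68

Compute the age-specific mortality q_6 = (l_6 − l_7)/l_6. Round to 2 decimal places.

q_6 = (l_6 − l_7) / l_6 = (0.071 − 0.024) / 0.071
     = 0.047 / 0.071 = 0.661972… → 0.66

0.66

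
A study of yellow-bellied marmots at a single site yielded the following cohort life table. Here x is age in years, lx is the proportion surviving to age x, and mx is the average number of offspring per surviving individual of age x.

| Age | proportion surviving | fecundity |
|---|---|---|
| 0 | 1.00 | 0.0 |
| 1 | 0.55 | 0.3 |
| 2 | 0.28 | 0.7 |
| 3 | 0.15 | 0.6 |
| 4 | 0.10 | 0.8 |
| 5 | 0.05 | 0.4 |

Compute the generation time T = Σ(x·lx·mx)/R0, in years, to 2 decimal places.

lx·mx: 0, 0.165, 0.196, 0.09, 0.08, 0.02 → R0 = 0.551
x·lx·mx: 0, 0.165, 0.392, 0.27, 0.32, 0.1 → Σ = 1.247
T = 1.247 / 0.551 = 2.263158… → 2.26

2.26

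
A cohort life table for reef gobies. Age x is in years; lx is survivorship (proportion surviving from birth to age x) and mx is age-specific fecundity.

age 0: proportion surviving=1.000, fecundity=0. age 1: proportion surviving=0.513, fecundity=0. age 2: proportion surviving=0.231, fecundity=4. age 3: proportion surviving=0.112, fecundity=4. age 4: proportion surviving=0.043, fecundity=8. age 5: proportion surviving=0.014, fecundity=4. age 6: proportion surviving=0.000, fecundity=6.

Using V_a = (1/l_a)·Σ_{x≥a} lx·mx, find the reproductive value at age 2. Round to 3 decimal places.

7.671

lx·mx for x ≥ 2: 0.924, 0.448, 0.344, 0.056, 0 → sum = 1.772
V_2 = 1.772 / l_2 = 1.772 / 0.231 = 7.670996… → 7.671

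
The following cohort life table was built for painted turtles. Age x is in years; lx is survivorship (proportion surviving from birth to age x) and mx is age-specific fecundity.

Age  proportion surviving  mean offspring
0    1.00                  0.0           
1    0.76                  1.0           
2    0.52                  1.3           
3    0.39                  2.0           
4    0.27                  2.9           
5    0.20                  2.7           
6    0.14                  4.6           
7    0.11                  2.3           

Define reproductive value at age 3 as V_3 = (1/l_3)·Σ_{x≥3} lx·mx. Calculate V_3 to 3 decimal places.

7.692

lx·mx for x ≥ 3: 0.78, 0.783, 0.54, 0.644, 0.253 → sum = 3
V_3 = 3 / l_3 = 3 / 0.39 = 7.692308… → 7.692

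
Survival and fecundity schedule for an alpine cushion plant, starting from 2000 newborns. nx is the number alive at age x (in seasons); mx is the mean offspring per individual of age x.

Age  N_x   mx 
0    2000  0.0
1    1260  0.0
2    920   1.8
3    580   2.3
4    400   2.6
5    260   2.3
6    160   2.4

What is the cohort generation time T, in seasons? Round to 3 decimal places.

3.346

lx = nx/n0 = nx/2000: 1, 0.63, 0.46, 0.29, 0.2, 0.13, 0.08
lx·mx: 0, 0, 0.828, 0.667, 0.52, 0.299, 0.192 → R0 = 2.506
x·lx·mx: 0, 0, 1.656, 2.001, 2.08, 1.495, 1.152 → Σ = 8.384
T = 8.384 / 2.506 = 3.345571… → 3.346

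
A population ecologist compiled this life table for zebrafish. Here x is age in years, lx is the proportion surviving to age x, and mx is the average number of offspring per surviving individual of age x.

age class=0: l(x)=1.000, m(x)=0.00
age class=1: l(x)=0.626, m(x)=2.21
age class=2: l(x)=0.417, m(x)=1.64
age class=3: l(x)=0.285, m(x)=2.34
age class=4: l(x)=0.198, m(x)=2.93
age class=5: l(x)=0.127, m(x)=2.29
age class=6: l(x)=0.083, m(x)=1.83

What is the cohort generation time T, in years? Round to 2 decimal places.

2.51

lx·mx: 0, 1.38346, 0.68388, 0.6669, 0.58014, 0.29083, 0.15189 → R0 = 3.7571
x·lx·mx: 0, 1.38346, 1.36776, 2.0007, 2.32056, 1.45415, 0.91134 → Σ = 9.43797
T = 9.43797 / 3.7571 = 2.512036… → 2.51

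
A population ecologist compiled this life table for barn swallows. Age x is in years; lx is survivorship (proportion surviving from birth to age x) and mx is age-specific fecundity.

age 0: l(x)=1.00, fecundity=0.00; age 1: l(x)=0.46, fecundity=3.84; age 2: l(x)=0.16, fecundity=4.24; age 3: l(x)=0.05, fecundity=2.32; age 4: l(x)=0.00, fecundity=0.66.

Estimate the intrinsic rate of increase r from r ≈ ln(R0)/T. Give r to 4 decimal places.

R0 = Σ lx·mx = 0 + 1.7664 + 0.6784 + 0.116 + 0 = 2.5608
Σ x·lx·mx = 3.4712; T = 3.4712/2.5608 = 1.35551…
r ≈ ln(R0)/T = ln(2.5608)/1.35551… = 0.6937… → 0.6937

0.6937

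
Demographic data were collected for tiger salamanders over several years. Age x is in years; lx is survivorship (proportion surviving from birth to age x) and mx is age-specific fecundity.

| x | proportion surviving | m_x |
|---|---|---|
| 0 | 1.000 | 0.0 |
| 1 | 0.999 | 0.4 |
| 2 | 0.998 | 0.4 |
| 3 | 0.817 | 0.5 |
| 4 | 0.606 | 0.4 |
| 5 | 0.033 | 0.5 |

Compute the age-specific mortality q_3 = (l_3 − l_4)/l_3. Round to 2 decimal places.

0.26

q_3 = (l_3 − l_4) / l_3 = (0.817 − 0.606) / 0.817
     = 0.211 / 0.817 = 0.258262… → 0.26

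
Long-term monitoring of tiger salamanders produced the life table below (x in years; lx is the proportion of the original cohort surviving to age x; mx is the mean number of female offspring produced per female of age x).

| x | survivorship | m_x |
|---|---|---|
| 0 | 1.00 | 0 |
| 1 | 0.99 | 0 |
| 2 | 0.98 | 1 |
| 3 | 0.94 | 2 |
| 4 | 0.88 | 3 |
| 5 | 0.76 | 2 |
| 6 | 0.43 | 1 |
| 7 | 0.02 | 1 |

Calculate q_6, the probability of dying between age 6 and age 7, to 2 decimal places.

q_6 = (l_6 − l_7) / l_6 = (0.43 − 0.02) / 0.43
     = 0.41 / 0.43 = 0.953488… → 0.95

0.95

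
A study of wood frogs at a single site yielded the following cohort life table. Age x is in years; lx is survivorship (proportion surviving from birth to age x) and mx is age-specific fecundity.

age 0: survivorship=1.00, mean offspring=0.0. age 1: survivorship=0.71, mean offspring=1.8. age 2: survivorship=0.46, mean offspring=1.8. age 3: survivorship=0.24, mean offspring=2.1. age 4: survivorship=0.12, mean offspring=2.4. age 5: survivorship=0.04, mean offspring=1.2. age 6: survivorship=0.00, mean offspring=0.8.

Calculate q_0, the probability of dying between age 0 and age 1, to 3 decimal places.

q_0 = (l_0 − l_1) / l_0 = (1 − 0.71) / 1
     = 0.29 / 1 = 0.29 → 0.290

0.290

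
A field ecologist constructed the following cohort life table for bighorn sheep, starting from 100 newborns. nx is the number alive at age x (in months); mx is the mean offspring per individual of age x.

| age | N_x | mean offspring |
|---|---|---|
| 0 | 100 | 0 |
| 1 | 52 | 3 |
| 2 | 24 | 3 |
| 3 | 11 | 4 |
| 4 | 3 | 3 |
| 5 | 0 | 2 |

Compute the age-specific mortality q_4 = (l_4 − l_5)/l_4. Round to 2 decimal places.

1.00

lx = nx/n0 = nx/100: 1, 0.52, 0.24, 0.11, 0.03, 0
q_4 = (l_4 − l_5) / l_4 = (0.03 − 0) / 0.03
     = 0.03 / 0.03 = 1 → 1.00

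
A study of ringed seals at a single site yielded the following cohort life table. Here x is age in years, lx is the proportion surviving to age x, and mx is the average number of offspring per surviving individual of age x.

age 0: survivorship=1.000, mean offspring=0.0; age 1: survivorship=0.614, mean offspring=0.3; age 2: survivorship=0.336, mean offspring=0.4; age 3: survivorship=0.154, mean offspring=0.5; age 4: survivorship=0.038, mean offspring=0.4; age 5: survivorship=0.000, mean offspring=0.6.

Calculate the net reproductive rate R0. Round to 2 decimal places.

lx·mx by age: 0, 0.1842, 0.1344, 0.077, 0.0152, 0
R0 = Σ lx·mx = 0.4108 → 0.41

0.41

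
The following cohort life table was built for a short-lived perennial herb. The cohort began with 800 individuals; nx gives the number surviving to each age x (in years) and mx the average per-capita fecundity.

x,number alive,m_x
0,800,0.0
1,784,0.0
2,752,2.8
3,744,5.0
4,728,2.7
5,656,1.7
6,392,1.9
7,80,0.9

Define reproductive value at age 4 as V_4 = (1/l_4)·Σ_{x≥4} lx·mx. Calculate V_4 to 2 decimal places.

lx = nx/n0 = nx/800: 1, 0.98, 0.94, 0.93, 0.91, 0.82, 0.49, 0.1
lx·mx for x ≥ 4: 2.457, 1.394, 0.931, 0.09 → sum = 4.872
V_4 = 4.872 / l_4 = 4.872 / 0.91 = 5.353846… → 5.35

5.35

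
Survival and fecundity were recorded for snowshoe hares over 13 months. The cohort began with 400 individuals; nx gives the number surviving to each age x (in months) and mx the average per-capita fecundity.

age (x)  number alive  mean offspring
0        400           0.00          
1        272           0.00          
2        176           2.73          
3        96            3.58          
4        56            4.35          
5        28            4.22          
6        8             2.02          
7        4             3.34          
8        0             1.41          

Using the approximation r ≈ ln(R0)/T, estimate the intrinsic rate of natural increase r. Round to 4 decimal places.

0.3604

lx = nx/n0 = nx/400: 1, 0.68, 0.44, 0.24, 0.14, 0.07, 0.02, 0.01, 0
R0 = Σ lx·mx = 0 + 0 + 1.2012 + 0.8592 + 0.609 + 0.2954 + 0.0404 + 0.0334 + 0 = 3.0386
Σ x·lx·mx = 9.3692; T = 9.3692/3.0386 = 3.08339…
r ≈ ln(R0)/T = ln(3.0386)/3.08339… = 0.360446… → 0.3604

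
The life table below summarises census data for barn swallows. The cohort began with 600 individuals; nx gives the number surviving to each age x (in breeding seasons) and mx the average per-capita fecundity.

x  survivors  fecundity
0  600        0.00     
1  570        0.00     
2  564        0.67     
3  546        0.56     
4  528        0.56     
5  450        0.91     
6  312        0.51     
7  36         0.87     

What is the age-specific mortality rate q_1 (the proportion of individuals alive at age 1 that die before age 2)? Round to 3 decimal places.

0.011

lx = nx/n0 = nx/600: 1, 0.95, 0.94, 0.91, 0.88, 0.75, 0.52, 0.06
q_1 = (l_1 − l_2) / l_1 = (0.95 − 0.94) / 0.95
     = 0.01 / 0.95 = 0.010526… → 0.011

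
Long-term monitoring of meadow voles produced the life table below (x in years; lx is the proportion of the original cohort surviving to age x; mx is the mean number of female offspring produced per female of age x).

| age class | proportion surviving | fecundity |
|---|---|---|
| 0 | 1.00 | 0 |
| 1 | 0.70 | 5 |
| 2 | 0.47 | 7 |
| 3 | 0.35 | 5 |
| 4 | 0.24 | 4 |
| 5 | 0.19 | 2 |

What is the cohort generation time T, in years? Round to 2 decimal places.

2.13

lx·mx: 0, 3.5, 3.29, 1.75, 0.96, 0.38 → R0 = 9.88
x·lx·mx: 0, 3.5, 6.58, 5.25, 3.84, 1.9 → Σ = 21.07
T = 21.07 / 9.88 = 2.132591… → 2.13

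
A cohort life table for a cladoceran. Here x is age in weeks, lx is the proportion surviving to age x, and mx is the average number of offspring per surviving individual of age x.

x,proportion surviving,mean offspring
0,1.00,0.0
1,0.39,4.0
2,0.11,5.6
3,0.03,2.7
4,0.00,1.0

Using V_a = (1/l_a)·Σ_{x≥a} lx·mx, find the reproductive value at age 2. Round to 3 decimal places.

6.336

lx·mx for x ≥ 2: 0.616, 0.081, 0 → sum = 0.697
V_2 = 0.697 / l_2 = 0.697 / 0.11 = 6.336364… → 6.336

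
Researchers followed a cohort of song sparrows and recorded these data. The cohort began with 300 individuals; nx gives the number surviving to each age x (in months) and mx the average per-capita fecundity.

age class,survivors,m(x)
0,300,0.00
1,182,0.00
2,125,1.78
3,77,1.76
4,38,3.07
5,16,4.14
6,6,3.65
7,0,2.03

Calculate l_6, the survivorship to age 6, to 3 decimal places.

l_6 = n_6/n_0 = 6/300 = 0.02 → 0.020

0.020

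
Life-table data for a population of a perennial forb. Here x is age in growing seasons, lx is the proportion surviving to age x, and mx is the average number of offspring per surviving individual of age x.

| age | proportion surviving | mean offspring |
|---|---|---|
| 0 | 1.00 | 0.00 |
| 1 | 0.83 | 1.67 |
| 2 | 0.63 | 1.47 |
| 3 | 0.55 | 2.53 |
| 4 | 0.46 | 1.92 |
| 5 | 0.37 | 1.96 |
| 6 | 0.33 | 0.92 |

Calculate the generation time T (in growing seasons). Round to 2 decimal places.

lx·mx: 0, 1.3861, 0.9261, 1.3915, 0.8832, 0.7252, 0.3036 → R0 = 5.6157
x·lx·mx: 0, 1.3861, 1.8522, 4.1745, 3.5328, 3.626, 1.8216 → Σ = 16.3932
T = 16.3932 / 5.6157 = 2.919173… → 2.92

2.92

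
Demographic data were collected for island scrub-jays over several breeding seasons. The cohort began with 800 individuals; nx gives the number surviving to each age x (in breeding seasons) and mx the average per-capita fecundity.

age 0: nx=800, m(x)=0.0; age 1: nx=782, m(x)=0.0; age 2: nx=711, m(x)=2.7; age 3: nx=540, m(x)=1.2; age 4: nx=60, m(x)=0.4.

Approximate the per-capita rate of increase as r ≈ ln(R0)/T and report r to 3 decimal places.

0.518

lx = nx/n0 = nx/800: 1, 0.9775, 0.88875, 0.675, 0.075
R0 = Σ lx·mx = 0 + 0 + 2.39963… + 0.81 + 0.03 = 3.239625
Σ x·lx·mx = 7.34925; T = 7.34925/3.239625 = 2.26855…
r ≈ ln(R0)/T = ln(3.239625)/2.26855… = 0.51815… → 0.518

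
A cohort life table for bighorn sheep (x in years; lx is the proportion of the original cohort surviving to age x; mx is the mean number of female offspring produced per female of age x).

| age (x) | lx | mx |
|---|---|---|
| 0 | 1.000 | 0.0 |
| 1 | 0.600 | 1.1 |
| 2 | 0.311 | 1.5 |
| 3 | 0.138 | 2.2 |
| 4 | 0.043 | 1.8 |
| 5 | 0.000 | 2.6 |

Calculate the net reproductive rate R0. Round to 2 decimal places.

1.51

lx·mx by age: 0, 0.66, 0.4665, 0.3036, 0.0774, 0
R0 = Σ lx·mx = 1.5075 → 1.51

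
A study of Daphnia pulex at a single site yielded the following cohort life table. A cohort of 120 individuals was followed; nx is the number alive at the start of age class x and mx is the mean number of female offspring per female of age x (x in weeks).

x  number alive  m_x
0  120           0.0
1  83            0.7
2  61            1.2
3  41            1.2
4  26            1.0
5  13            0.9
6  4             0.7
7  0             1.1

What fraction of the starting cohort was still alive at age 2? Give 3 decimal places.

0.508

l_2 = n_2/n_0 = 61/120 = 0.508333… → 0.508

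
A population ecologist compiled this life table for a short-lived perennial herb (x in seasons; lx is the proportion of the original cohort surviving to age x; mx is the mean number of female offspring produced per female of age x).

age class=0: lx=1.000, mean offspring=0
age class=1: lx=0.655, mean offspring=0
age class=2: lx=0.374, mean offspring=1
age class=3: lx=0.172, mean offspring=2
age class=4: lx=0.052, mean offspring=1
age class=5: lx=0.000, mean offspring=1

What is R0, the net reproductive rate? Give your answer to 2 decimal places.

0.77

lx·mx by age: 0, 0, 0.374, 0.344, 0.052, 0
R0 = Σ lx·mx = 0.77 → 0.77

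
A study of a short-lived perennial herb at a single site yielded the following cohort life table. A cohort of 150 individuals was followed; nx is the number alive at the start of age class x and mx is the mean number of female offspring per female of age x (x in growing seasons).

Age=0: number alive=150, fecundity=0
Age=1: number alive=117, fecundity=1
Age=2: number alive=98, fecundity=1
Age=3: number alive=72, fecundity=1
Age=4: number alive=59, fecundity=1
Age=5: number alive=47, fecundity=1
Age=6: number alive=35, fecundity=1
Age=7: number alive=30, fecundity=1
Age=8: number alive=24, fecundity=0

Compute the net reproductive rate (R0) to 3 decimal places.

3.053

lx = nx/n0 = nx/150: 1, 0.78, 0.65333…, 0.48, 0.39333…, 0.31333…, 0.23333…, 0.2, 0.16
lx·mx by age: 0, 0.78, 0.653333…, 0.48, 0.393333…, 0.313333…, 0.233333…, 0.2, 0
R0 = Σ lx·mx = 3.053333… → 3.053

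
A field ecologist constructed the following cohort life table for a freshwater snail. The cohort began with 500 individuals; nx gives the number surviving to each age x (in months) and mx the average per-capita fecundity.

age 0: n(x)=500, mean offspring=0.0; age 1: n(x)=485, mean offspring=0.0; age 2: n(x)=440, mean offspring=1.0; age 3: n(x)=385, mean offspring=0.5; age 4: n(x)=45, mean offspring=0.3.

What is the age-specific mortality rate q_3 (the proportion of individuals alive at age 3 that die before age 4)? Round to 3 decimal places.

0.883

lx = nx/n0 = nx/500: 1, 0.97, 0.88, 0.77, 0.09
q_3 = (l_3 − l_4) / l_3 = (0.77 − 0.09) / 0.77
     = 0.68 / 0.77 = 0.883117… → 0.883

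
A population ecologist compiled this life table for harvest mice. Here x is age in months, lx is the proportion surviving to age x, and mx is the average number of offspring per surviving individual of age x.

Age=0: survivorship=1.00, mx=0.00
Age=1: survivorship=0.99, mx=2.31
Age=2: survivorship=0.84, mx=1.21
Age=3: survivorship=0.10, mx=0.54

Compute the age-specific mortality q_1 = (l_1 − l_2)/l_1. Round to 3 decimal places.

q_1 = (l_1 − l_2) / l_1 = (0.99 − 0.84) / 0.99
     = 0.15 / 0.99 = 0.151515… → 0.152

0.152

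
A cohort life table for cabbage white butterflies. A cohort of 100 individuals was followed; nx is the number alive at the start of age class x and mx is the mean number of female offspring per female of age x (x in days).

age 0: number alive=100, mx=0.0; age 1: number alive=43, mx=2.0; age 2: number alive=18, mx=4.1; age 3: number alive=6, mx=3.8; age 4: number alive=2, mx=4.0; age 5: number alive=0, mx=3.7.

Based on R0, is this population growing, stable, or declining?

lx = nx/n0 = nx/100: 1, 0.43, 0.18, 0.06, 0.02, 0
R0 = Σ lx·mx = 0 + 0.86 + 0.738 + 0.228 + 0.08 + 0 = 1.906
R0 > 1, so the population is growing.

growing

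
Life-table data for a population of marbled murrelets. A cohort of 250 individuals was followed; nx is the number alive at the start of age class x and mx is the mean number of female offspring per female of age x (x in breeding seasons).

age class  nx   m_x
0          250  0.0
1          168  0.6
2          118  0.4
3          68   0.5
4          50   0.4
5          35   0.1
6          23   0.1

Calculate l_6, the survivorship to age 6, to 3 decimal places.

l_6 = n_6/n_0 = 23/250 = 0.092 → 0.092

0.092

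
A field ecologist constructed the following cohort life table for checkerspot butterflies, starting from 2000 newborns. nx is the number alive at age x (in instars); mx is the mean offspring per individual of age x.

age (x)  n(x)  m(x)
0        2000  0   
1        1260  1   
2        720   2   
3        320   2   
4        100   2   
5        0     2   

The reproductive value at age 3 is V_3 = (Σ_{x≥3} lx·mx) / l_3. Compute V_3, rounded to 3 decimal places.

2.625

lx = nx/n0 = nx/2000: 1, 0.63, 0.36, 0.16, 0.05, 0
lx·mx for x ≥ 3: 0.32, 0.1, 0 → sum = 0.42
V_3 = 0.42 / l_3 = 0.42 / 0.16 = 2.625 → 2.625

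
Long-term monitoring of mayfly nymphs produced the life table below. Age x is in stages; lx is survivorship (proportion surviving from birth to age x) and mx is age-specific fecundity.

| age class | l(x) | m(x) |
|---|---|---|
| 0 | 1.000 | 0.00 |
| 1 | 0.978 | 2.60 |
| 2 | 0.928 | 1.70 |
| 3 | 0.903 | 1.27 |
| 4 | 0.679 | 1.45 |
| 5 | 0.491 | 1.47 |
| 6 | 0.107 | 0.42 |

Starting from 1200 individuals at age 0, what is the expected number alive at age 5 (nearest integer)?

Expected survivors = N0 · l_5 = 1200 × 0.491 = 589.2 → 589

589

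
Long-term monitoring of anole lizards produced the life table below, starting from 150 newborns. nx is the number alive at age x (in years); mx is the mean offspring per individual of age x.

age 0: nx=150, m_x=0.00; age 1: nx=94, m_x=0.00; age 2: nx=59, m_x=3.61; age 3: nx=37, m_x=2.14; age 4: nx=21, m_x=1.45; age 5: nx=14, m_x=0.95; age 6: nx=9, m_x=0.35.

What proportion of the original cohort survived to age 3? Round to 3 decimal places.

0.247

l_3 = n_3/n_0 = 37/150 = 0.246667… → 0.247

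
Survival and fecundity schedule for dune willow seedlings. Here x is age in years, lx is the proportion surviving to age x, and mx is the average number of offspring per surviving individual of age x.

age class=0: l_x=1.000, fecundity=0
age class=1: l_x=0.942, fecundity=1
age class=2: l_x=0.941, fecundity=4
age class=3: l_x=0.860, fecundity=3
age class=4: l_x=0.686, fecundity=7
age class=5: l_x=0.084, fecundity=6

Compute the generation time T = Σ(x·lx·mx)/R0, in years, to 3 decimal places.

3.013

lx·mx: 0, 0.942, 3.764, 2.58, 4.802, 0.504 → R0 = 12.592
x·lx·mx: 0, 0.942, 7.528, 7.74, 19.208, 2.52 → Σ = 37.938
T = 37.938 / 12.592 = 3.012865… → 3.013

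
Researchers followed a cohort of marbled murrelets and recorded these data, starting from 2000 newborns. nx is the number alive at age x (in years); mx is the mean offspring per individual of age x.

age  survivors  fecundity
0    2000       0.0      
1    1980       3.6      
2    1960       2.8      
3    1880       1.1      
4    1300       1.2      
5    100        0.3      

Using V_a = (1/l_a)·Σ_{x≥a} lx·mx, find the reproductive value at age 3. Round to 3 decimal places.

1.946

lx = nx/n0 = nx/2000: 1, 0.99, 0.98, 0.94, 0.65, 0.05
lx·mx for x ≥ 3: 1.034, 0.78, 0.015 → sum = 1.829
V_3 = 1.829 / l_3 = 1.829 / 0.94 = 1.945745… → 1.946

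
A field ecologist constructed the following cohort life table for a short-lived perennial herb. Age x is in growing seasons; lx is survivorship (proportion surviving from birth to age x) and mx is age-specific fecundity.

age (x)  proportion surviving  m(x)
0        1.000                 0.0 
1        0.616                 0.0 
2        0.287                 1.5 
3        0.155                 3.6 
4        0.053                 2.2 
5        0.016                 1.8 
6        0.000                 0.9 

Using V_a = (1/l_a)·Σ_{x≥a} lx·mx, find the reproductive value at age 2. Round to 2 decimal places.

lx·mx for x ≥ 2: 0.4305, 0.558, 0.1166, 0.0288, 0 → sum = 1.1339
V_2 = 1.1339 / l_2 = 1.1339 / 0.287 = 3.950871… → 3.95

3.95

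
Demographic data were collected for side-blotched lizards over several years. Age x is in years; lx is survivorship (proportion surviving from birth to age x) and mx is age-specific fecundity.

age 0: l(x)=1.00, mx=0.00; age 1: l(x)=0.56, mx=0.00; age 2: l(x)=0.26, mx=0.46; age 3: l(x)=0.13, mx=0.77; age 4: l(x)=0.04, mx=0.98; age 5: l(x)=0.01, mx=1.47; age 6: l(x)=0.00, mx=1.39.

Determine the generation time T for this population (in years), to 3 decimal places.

lx·mx: 0, 0, 0.1196, 0.1001, 0.0392, 0.0147, 0 → R0 = 0.2736
x·lx·mx: 0, 0, 0.2392, 0.3003, 0.1568, 0.0735, 0 → Σ = 0.7698
T = 0.7698 / 0.2736 = 2.813596… → 2.814

2.814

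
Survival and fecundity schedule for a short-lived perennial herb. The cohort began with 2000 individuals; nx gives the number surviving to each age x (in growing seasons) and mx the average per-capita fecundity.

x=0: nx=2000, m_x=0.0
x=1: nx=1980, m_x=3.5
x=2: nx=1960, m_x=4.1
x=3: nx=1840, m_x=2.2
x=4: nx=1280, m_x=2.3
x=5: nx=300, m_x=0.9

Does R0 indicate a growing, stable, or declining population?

lx = nx/n0 = nx/2000: 1, 0.99, 0.98, 0.92, 0.64, 0.15
R0 = Σ lx·mx = 0 + 3.465 + 4.018 + 2.024 + 1.472 + 0.135 = 11.114
R0 > 1, so the population is growing.

growing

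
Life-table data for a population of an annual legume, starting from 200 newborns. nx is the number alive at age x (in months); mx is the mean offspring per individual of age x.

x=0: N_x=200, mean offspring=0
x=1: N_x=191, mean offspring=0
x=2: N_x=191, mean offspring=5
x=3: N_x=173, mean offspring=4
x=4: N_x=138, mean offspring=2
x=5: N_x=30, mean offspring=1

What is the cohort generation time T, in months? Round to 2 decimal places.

2.68

lx = nx/n0 = nx/200: 1, 0.955, 0.955, 0.865, 0.69, 0.15
lx·mx: 0, 0, 4.775, 3.46, 1.38, 0.15 → R0 = 9.765
x·lx·mx: 0, 0, 9.55, 10.38, 5.52, 0.75 → Σ = 26.2
T = 26.2 / 9.765 = 2.683052… → 2.68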